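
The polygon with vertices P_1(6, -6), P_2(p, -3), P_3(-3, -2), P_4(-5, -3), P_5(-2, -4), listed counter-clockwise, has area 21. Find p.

The doubled signed area Σ (x_i y_{i+1} − x_{i+1} y_i) is linear in p.
With p=0 it equals 22; the coefficient of p is 4 (from the two edges through P_2).
So 4·p + 22 = 2·21 = 42 ⇒ p = 5.

5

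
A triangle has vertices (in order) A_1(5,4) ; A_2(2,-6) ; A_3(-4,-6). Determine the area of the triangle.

Σ = (-38) + (-36) + (14) = -60
Area = |Σ|/2 = 30.

30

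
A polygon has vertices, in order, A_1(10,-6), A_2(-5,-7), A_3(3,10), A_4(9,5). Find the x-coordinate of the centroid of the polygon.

79/22

Apply the shoelace formula. First the cross-terms c_i = x_i·y_{i+1} − x_{i+1}·y_i:
  -100, -29, -75, -104  ⇒  2A = -308, A = -154.
Then Σ (x_i + x_{i+1})·c_i = -3318, so x̄ = -3318 / (6·(-154)) = 79/22.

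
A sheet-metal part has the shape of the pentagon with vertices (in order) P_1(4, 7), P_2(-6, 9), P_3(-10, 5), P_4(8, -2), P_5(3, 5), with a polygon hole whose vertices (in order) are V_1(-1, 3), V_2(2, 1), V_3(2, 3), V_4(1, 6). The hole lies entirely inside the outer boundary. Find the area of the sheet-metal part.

75

Outer boundary:
P_1→P_2: (4)(9) − (-6)(7) = 78
P_2→P_3: (-6)(5) − (-10)(9) = 60
P_3→P_4: (-10)(-2) − (8)(5) = -20
P_4→P_5: (8)(5) − (3)(-2) = 46
P_5→P_1: (3)(7) − (4)(5) = 1
Σ = 165
Area = |Σ|/2 = 82.5.
Hole:
Apply Gauss's area formula: 2A = Σ (x_i·y_{i+1} − x_{i+1}·y_i), indices taken mod 4.
Cross-terms: -7, 4, 9, 9  ⇒  Σ = 15
Area = |Σ|/2 = 7.5.
Net area = 82.5 − 7.5 = 75.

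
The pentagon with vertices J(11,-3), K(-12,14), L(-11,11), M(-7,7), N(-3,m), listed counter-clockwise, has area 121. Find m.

-4

The doubled signed area Σ (x_i y_{i+1} − x_{i+1} y_i) is linear in m.
With m=0 it equals 170; the coefficient of m is -18 (from the two edges through N).
So -18·m + 170 = 2·121 = 242 ⇒ m = -4.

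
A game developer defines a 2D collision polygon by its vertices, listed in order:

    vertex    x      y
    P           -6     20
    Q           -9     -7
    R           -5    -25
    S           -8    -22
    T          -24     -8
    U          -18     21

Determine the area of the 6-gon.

512

Apply the shoelace formula: 2A = Σ (x_i·y_{i+1} − x_{i+1}·y_i), indices taken mod 6.
P→Q: (-6)(-7) − (-9)(20) = 222
Q→R: (-9)(-25) − (-5)(-7) = 190
R→S: (-5)(-22) − (-8)(-25) = -90
S→T: (-8)(-8) − (-24)(-22) = -464
T→U: (-24)(21) − (-18)(-8) = -648
U→P: (-18)(20) − (-6)(21) = -234
Σ = -1024
Area = |Σ|/2 = 512.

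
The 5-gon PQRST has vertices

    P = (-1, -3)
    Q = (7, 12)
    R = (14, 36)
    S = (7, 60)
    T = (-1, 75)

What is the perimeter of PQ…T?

162

|PQ| = √((8)² + (15)²) = √289 = 17
|QR| = √((7)² + (24)²) = √625 = 25
|RS| = √((-7)² + (24)²) = √625 = 25
|ST| = √((-8)² + (15)²) = √289 = 17
|TP| = √((0)² + (-78)²) = √6084 = 78
Perimeter = 17 + 25 + 25 + 17 + 78 = 162.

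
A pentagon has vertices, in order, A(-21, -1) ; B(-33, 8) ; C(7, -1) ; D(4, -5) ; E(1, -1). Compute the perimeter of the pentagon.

|AB| = √((-12)² + (9)²) = √225 = 15
|BC| = √((40)² + (-9)²) = √1681 = 41
|CD| = √((-3)² + (-4)²) = √25 = 5
|DE| = √((-3)² + (4)²) = √25 = 5
|EA| = √((-22)² + (0)²) = √484 = 22
Perimeter = 15 + 41 + 5 + 5 + 22 = 88.

88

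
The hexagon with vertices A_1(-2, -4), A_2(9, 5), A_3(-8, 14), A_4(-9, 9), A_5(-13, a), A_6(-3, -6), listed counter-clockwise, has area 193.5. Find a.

9

Write out the shoelace sum; only the two edges meeting at A_5 involve a:
2·Area = [((-9)·a − (-13)·9) + ((-13)·(-6) − (-3)·a)] + 246
       = -6·a + 441 = 387
⇒ a = 9.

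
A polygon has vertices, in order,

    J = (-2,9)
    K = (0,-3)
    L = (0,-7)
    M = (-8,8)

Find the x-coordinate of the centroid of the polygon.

Apply the shoelace formula. First the cross-terms c_i = x_i·y_{i+1} − x_{i+1}·y_i:
  6, 0, -56, -56  ⇒  2A = -106, A = -53.
Then Σ (x_i + x_{i+1})·c_i = 996, so x̄ = 996 / (6·(-53)) = -166/53.

-166/53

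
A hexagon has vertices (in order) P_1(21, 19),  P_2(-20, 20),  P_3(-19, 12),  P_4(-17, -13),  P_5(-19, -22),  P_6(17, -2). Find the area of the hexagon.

Σ = (800) + (140) + (451) + (127) + (412) + (365) = 2295
Area = |Σ|/2 = 1147.5.

1147.5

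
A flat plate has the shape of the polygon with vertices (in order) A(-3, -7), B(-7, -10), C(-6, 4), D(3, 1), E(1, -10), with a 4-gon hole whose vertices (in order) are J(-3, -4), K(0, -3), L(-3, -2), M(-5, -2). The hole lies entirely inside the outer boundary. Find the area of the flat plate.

91.5

Outer boundary:
Apply the shoelace (surveyor's) formula: 2A = Σ (x_i·y_{i+1} − x_{i+1}·y_i), indices taken mod 5.
Σ = (-19) + (-88) + (-18) + (-31) + (-37) = -193
Area = |Σ|/2 = 96.5.
Hole:
Cross-terms: 9, -9, -4, 14  ⇒  Σ = 10
Area = |Σ|/2 = 5.
Net area = 96.5 − 5 = 91.5.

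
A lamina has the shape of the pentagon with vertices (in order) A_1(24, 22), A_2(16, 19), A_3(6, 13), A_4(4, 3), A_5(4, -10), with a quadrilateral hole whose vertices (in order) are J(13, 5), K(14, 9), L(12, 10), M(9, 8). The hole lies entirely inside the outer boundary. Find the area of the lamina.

Outer boundary:
Σ = (104) + (94) + (-34) + (-52) + (328) = 440
Area = |Σ|/2 = 220.
Hole:
Apply the surveyor's formula: 2A = Σ (x_i·y_{i+1} − x_{i+1}·y_i), indices taken mod 4.
Cross-terms: 47, 32, 6, -59  ⇒  Σ = 26
Area = |Σ|/2 = 13.
Net area = 220 − 13 = 207.

207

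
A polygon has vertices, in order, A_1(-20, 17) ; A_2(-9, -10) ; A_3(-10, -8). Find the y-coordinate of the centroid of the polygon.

Apply the shoelace (surveyor's) formula. First the cross-terms c_i = x_i·y_{i+1} − x_{i+1}·y_i:
  353, -28, -330  ⇒  2A = -5, A = -2.5.
Then Σ (y_i + y_{i+1})·c_i = 5, so ȳ = 5 / (6·(-2.5)) = -1/3.

-1/3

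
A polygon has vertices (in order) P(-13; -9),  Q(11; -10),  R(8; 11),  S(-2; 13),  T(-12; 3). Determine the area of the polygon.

426.5

Apply the surveyor's formula: 2A = Σ (x_i·y_{i+1} − x_{i+1}·y_i), indices taken mod 5.
Cross-terms: 229, 201, 126, 150, 147  ⇒  Σ = 853
Area = |Σ|/2 = 426.5.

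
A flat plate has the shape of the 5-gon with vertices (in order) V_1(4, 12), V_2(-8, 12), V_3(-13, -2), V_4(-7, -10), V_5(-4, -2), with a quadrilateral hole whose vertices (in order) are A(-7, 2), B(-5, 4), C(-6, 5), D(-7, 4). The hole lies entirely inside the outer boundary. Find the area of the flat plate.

180

Outer boundary:
Apply the surveyor's formula: 2A = Σ (x_i·y_{i+1} − x_{i+1}·y_i), indices taken mod 5.
Σ = (144) + (172) + (116) + (-26) + (-40) = 366
Area = |Σ|/2 = 183.
Hole:
Apply the surveyor's formula: 2A = Σ (x_i·y_{i+1} − x_{i+1}·y_i), indices taken mod 4.
A→B: (-7)(4) − (-5)(2) = -18
B→C: (-5)(5) − (-6)(4) = -1
C→D: (-6)(4) − (-7)(5) = 11
D→A: (-7)(2) − (-7)(4) = 14
Σ = 6
Area = |Σ|/2 = 3.
Net area = 183 − 3 = 180.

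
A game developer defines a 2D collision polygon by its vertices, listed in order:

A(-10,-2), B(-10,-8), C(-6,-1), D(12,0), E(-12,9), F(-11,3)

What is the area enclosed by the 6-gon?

Apply the surveyor's formula: 2A = Σ (x_i·y_{i+1} − x_{i+1}·y_i), indices taken mod 6.
A→B: (-10)(-8) − (-10)(-2) = 60
B→C: (-10)(-1) − (-6)(-8) = -38
C→D: (-6)(0) − (12)(-1) = 12
D→E: (12)(9) − (-12)(0) = 108
E→F: (-12)(3) − (-11)(9) = 63
F→A: (-11)(-2) − (-10)(3) = 52
Σ = 257
Area = |Σ|/2 = 128.5.

128.5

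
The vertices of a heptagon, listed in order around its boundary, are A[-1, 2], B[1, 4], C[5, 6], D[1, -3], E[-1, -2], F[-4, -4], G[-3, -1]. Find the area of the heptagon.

32.5

Σ = (-6) + (-14) + (-21) + (-5) + (-4) + (-8) + (-7) = -65
Area = |Σ|/2 = 32.5.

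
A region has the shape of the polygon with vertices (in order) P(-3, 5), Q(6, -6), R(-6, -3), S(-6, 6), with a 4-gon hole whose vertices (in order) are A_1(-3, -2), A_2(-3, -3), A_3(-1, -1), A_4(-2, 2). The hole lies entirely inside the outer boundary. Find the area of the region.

61.5

Outer boundary:
Σ = (-12) + (-54) + (-54) + (-12) = -132
Area = |Σ|/2 = 66.
Hole:
Apply the shoelace (surveyor's) formula: 2A = Σ (x_i·y_{i+1} − x_{i+1}·y_i), indices taken mod 4.
A_1→A_2: (-3)(-3) − (-3)(-2) = 3
A_2→A_3: (-3)(-1) − (-1)(-3) = 0
A_3→A_4: (-1)(2) − (-2)(-1) = -4
A_4→A_1: (-2)(-2) − (-3)(2) = 10
Σ = 9
Area = |Σ|/2 = 4.5.
Net area = 66 − 4.5 = 61.5.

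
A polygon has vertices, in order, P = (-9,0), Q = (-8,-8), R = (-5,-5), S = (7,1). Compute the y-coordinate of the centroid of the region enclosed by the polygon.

-229/111

Apply the surveyor's formula. First the cross-terms c_i = x_i·y_{i+1} − x_{i+1}·y_i:
  72, 0, 30, 9  ⇒  2A = 111, A = 55.5.
Then Σ (y_i + y_{i+1})·c_i = -687, so ȳ = -687 / (6·55.5) = -229/111.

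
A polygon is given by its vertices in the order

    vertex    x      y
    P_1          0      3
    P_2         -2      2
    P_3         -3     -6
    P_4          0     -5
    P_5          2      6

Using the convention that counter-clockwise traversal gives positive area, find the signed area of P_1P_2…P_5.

27.5

Apply Gauss's area formula: 2A = Σ (x_i·y_{i+1} − x_{i+1}·y_i), indices taken mod 5.
P_1→P_2: (0)(2) − (-2)(3) = 6
P_2→P_3: (-2)(-6) − (-3)(2) = 18
P_3→P_4: (-3)(-5) − (0)(-6) = 15
P_4→P_5: (0)(6) − (2)(-5) = 10
P_5→P_1: (2)(3) − (0)(6) = 6
Σ = 55
Signed area = Σ/2 = 27.5 (positive ⇒ counter-clockwise traversal).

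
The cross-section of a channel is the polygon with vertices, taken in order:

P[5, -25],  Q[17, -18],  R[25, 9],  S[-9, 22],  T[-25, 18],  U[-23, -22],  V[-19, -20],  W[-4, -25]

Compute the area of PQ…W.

1791.5

Σ = (335) + (603) + (631) + (388) + (964) + (42) + (395) + (225) = 3583
Area = |Σ|/2 = 1791.5.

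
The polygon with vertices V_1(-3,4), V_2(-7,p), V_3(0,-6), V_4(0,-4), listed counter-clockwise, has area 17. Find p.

The doubled signed area Σ (x_i y_{i+1} − x_{i+1} y_i) is linear in p.
With p=0 it equals 58; the coefficient of p is -3 (from the two edges through V_2).
So -3·p + 58 = 2·17 = 34 ⇒ p = 8.

8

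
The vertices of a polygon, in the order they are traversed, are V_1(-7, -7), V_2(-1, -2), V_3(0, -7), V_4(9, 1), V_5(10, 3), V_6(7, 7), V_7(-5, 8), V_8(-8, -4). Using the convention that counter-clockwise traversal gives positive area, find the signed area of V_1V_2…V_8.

173

Apply Gauss's area formula: 2A = Σ (x_i·y_{i+1} − x_{i+1}·y_i), indices taken mod 8.
Cross-terms: 7, 7, 63, 17, 49, 91, 84, 28  ⇒  Σ = 346
Signed area = Σ/2 = 173 (positive ⇒ counter-clockwise traversal).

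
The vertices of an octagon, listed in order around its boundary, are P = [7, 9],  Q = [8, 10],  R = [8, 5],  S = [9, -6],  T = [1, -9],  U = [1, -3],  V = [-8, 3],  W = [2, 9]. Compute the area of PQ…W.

174

Σ = (-2) + (-40) + (-93) + (-75) + (6) + (-21) + (-78) + (-45) = -348
Area = |Σ|/2 = 174.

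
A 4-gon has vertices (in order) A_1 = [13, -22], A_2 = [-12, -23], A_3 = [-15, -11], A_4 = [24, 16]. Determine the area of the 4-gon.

Apply Gauss's area formula: 2A = Σ (x_i·y_{i+1} − x_{i+1}·y_i), indices taken mod 4.
Σ = (-563) + (-213) + (24) + (-736) = -1488
Area = |Σ|/2 = 744.

744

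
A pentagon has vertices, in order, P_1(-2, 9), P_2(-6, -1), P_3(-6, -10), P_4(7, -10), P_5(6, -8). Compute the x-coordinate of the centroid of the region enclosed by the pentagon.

-127/141

Apply Gauss's area formula. First the cross-terms c_i = x_i·y_{i+1} − x_{i+1}·y_i:
  56, 54, 130, 4, 38  ⇒  2A = 282, A = 141.
Then Σ (x_i + x_{i+1})·c_i = -762, so x̄ = -762 / (6·141) = -127/141.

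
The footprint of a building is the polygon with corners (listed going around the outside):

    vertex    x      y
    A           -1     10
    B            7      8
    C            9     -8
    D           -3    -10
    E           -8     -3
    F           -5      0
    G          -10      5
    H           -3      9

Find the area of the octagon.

Apply the surveyor's formula: 2A = Σ (x_i·y_{i+1} − x_{i+1}·y_i), indices taken mod 8.
Σ = (-78) + (-128) + (-114) + (-71) + (-15) + (-25) + (-75) + (-21) = -527
Area = |Σ|/2 = 263.5.

263.5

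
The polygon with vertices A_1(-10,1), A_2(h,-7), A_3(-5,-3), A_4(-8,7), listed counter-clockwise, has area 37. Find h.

-9

Write out the shoelace sum; only the two edges meeting at A_2 involve h:
2·Area = [((-10)·(-7) − h·1) + (h·(-3) − (-5)·(-7))] + 3
       = -4·h + 38 = 74
⇒ h = -9.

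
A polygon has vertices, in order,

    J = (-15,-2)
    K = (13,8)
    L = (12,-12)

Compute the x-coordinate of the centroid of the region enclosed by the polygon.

Apply the shoelace (surveyor's) formula. First the cross-terms c_i = x_i·y_{i+1} − x_{i+1}·y_i:
  -94, -252, -204  ⇒  2A = -550, A = -275.
Then Σ (x_i + x_{i+1})·c_i = -5500, so x̄ = -5500 / (6·(-275)) = 10/3.

10/3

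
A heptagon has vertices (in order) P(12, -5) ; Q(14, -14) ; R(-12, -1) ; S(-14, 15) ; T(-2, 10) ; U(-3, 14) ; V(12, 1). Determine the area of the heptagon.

412.5

Apply the surveyor's formula: 2A = Σ (x_i·y_{i+1} − x_{i+1}·y_i), indices taken mod 7.
Σ = (-98) + (-182) + (-194) + (-110) + (2) + (-171) + (-72) = -825
Area = |Σ|/2 = 412.5.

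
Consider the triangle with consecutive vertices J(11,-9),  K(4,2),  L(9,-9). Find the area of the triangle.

Apply the shoelace (surveyor's) formula: 2A = Σ (x_i·y_{i+1} − x_{i+1}·y_i), indices taken mod 3.
J→K: (11)(2) − (4)(-9) = 58
K→L: (4)(-9) − (9)(2) = -54
L→J: (9)(-9) − (11)(-9) = 18
Σ = 22
Area = |Σ|/2 = 11.

11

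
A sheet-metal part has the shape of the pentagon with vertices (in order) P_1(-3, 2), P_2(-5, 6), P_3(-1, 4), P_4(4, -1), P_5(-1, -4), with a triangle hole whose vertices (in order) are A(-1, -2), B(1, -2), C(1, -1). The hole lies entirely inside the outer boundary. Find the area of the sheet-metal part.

Outer boundary:
Apply the shoelace formula: 2A = Σ (x_i·y_{i+1} − x_{i+1}·y_i), indices taken mod 5.
P_1→P_2: (-3)(6) − (-5)(2) = -8
P_2→P_3: (-5)(4) − (-1)(6) = -14
P_3→P_4: (-1)(-1) − (4)(4) = -15
P_4→P_5: (4)(-4) − (-1)(-1) = -17
P_5→P_1: (-1)(2) − (-3)(-4) = -14
Σ = -68
Area = |Σ|/2 = 34.
Hole:
A→B: (-1)(-2) − (1)(-2) = 4
B→C: (1)(-1) − (1)(-2) = 1
C→A: (1)(-2) − (-1)(-1) = -3
Σ = 2
Area = |Σ|/2 = 1.
Net area = 34 − 1 = 33.

33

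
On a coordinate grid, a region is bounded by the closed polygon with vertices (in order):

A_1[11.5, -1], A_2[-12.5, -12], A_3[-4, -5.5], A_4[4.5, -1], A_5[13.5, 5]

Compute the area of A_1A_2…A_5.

A_1→A_2: (11.5)(-12) − (-12.5)(-1) = -150.5
A_2→A_3: (-12.5)(-5.5) − (-4)(-12) = 20.75
A_3→A_4: (-4)(-1) − (4.5)(-5.5) = 28.75
A_4→A_5: (4.5)(5) − (13.5)(-1) = 36
A_5→A_1: (13.5)(-1) − (11.5)(5) = -71
Σ = -136
Area = |Σ|/2 = 68.

68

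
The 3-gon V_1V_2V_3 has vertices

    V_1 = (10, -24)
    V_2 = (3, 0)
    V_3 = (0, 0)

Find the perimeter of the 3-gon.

54

|V_1V_2| = √((-7)² + (24)²) = √625 = 25
|V_2V_3| = √((-3)² + (0)²) = √9 = 3
|V_3V_1| = √((10)² + (-24)²) = √676 = 26
Perimeter = 25 + 3 + 26 = 54.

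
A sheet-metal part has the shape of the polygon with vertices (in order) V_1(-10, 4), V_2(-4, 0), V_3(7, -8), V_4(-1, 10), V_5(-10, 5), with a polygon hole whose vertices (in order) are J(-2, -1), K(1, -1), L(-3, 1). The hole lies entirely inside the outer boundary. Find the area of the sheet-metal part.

Outer boundary:
Σ = (16) + (32) + (62) + (95) + (10) = 215
Area = |Σ|/2 = 107.5.
Hole:
Σ = (3) + (-2) + (5) = 6
Area = |Σ|/2 = 3.
Net area = 107.5 − 3 = 104.5.

104.5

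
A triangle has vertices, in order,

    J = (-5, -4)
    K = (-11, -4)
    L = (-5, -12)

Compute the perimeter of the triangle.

24

|JK| = √((-6)² + (0)²) = √36 = 6
|KL| = √((6)² + (-8)²) = √100 = 10
|LJ| = √((0)² + (8)²) = √64 = 8
Perimeter = 6 + 10 + 8 = 24.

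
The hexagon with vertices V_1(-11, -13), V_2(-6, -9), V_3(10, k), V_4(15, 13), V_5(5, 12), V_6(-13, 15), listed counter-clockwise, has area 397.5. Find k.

Write out the shoelace sum; only the two edges meeting at V_3 involve k:
2·Area = [((-6)·k − 10·(-9)) + (10·13 − 15·k)] + 701
       = -21·k + 921 = 795
⇒ k = 6.

6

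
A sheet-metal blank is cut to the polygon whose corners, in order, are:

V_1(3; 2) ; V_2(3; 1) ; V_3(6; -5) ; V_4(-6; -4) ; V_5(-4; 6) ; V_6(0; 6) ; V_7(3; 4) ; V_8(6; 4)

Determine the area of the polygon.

92

Apply the surveyor's formula: 2A = Σ (x_i·y_{i+1} − x_{i+1}·y_i), indices taken mod 8.
Σ = (-3) + (-21) + (-54) + (-52) + (-24) + (-18) + (-12) + (0) = -184
Area = |Σ|/2 = 92.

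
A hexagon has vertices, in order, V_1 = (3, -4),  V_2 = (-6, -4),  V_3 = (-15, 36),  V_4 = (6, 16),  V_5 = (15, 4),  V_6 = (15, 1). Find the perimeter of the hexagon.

110

|V_1V_2| = √((-9)² + (0)²) = √81 = 9
|V_2V_3| = √((-9)² + (40)²) = √1681 = 41
|V_3V_4| = √((21)² + (-20)²) = √841 = 29
|V_4V_5| = √((9)² + (-12)²) = √225 = 15
|V_5V_6| = √((0)² + (-3)²) = √9 = 3
|V_6V_1| = √((-12)² + (-5)²) = √169 = 13
Perimeter = 9 + 41 + 29 + 15 + 3 + 13 = 110.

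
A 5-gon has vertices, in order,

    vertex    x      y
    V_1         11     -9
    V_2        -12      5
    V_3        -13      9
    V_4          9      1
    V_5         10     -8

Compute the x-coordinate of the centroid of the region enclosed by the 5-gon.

16/137

Apply the shoelace (surveyor's) formula. First the cross-terms c_i = x_i·y_{i+1} − x_{i+1}·y_i:
  -53, -43, -94, -82, -2  ⇒  2A = -274, A = -137.
Then Σ (x_i + x_{i+1})·c_i = -96, so x̄ = -96 / (6·(-137)) = 16/137.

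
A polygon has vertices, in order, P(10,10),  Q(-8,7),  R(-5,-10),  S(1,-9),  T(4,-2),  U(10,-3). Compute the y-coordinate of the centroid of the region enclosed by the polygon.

46/41

Apply Gauss's area formula. First the cross-terms c_i = x_i·y_{i+1} − x_{i+1}·y_i:
  150, 115, 55, 34, 8, 130  ⇒  2A = 492, A = 246.
Then Σ (y_i + y_{i+1})·c_i = 1656, so ȳ = 1656 / (6·246) = 46/41.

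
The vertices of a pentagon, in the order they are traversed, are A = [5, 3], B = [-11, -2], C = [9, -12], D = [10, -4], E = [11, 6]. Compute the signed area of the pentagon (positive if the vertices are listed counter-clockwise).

182

Apply the surveyor's formula: 2A = Σ (x_i·y_{i+1} − x_{i+1}·y_i), indices taken mod 5.
Cross-terms: 23, 150, 84, 104, 3  ⇒  Σ = 364
Signed area = Σ/2 = 182 (positive ⇒ counter-clockwise traversal).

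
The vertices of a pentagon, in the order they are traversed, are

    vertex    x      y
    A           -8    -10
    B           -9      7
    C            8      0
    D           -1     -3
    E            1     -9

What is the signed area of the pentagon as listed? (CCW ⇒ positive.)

-148

Apply the shoelace formula: 2A = Σ (x_i·y_{i+1} − x_{i+1}·y_i), indices taken mod 5.
Cross-terms: -146, -56, -24, 12, -82  ⇒  Σ = -296
Signed area = Σ/2 = -148 (negative ⇒ clockwise traversal).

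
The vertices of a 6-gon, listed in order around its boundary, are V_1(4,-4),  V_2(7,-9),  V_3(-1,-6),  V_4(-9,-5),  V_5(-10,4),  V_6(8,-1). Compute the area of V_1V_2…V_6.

V_1→V_2: (4)(-9) − (7)(-4) = -8
V_2→V_3: (7)(-6) − (-1)(-9) = -51
V_3→V_4: (-1)(-5) − (-9)(-6) = -49
V_4→V_5: (-9)(4) − (-10)(-5) = -86
V_5→V_6: (-10)(-1) − (8)(4) = -22
V_6→V_1: (8)(-4) − (4)(-1) = -28
Σ = -244
Area = |Σ|/2 = 122.

122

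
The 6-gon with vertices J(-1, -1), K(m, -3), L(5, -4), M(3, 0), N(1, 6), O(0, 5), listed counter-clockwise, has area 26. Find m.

The doubled signed area Σ (x_i y_{i+1} − x_{i+1} y_i) is linear in m.
With m=0 it equals 58; the coefficient of m is -3 (from the two edges through K).
So -3·m + 58 = 2·26 = 52 ⇒ m = 2.

2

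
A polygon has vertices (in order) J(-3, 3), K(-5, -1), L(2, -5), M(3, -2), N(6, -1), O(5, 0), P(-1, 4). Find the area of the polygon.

Apply the shoelace (surveyor's) formula: 2A = Σ (x_i·y_{i+1} − x_{i+1}·y_i), indices taken mod 7.
Cross-terms: 18, 27, 11, 9, 5, 20, 9  ⇒  Σ = 99
Area = |Σ|/2 = 49.5.

49.5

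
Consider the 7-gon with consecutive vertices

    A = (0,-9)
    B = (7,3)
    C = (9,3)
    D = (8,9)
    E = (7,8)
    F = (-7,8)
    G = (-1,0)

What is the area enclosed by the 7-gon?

122

Σ = (63) + (-6) + (57) + (1) + (112) + (8) + (9) = 244
Area = |Σ|/2 = 122.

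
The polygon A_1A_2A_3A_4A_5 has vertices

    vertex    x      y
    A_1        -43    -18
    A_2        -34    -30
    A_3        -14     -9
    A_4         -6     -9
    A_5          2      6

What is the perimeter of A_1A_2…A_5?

120

|A_1A_2| = √((9)² + (-12)²) = √225 = 15
|A_2A_3| = √((20)² + (21)²) = √841 = 29
|A_3A_4| = √((8)² + (0)²) = √64 = 8
|A_4A_5| = √((8)² + (15)²) = √289 = 17
|A_5A_1| = √((-45)² + (-24)²) = √2601 = 51
Perimeter = 15 + 29 + 8 + 17 + 51 = 120.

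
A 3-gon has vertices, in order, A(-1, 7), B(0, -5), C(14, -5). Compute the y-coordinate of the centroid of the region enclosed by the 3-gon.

-1

Apply the shoelace formula. First the cross-terms c_i = x_i·y_{i+1} − x_{i+1}·y_i:
  5, 70, 93  ⇒  2A = 168, A = 84.
Then Σ (y_i + y_{i+1})·c_i = -504, so ȳ = -504 / (6·84) = -1.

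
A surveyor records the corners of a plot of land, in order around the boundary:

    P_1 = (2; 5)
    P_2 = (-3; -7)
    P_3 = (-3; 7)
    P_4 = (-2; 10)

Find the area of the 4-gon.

Cross-terms: 1, -42, -16, -30  ⇒  Σ = -87
Area = |Σ|/2 = 43.5.

43.5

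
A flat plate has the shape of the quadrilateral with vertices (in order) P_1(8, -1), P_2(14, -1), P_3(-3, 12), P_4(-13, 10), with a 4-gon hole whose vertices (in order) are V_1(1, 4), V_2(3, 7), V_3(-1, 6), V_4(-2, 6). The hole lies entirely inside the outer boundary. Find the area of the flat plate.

109

Outer boundary:
Cross-terms: 6, 165, 126, -67  ⇒  Σ = 230
Area = |Σ|/2 = 115.
Hole:
Apply the shoelace (surveyor's) formula: 2A = Σ (x_i·y_{i+1} − x_{i+1}·y_i), indices taken mod 4.
Σ = (-5) + (25) + (6) + (-14) = 12
Area = |Σ|/2 = 6.
Net area = 115 − 6 = 109.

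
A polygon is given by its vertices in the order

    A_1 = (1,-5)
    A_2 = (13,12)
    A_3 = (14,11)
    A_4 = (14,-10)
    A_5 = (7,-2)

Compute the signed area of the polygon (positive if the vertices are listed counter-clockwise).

-116.5

Apply the shoelace formula: 2A = Σ (x_i·y_{i+1} − x_{i+1}·y_i), indices taken mod 5.
A_1→A_2: (1)(12) − (13)(-5) = 77
A_2→A_3: (13)(11) − (14)(12) = -25
A_3→A_4: (14)(-10) − (14)(11) = -294
A_4→A_5: (14)(-2) − (7)(-10) = 42
A_5→A_1: (7)(-5) − (1)(-2) = -33
Σ = -233
Signed area = Σ/2 = -116.5 (negative ⇒ clockwise traversal).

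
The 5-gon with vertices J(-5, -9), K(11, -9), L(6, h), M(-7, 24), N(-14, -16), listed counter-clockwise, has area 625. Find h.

23

The doubled signed area Σ (x_i y_{i+1} − x_{i+1} y_i) is linear in h.
With h=0 it equals 836; the coefficient of h is 18 (from the two edges through L).
So 18·h + 836 = 2·625 = 1250 ⇒ h = 23.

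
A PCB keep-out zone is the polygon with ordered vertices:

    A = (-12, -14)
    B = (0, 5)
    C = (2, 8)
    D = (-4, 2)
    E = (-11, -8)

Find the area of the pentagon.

Σ = (-60) + (-10) + (36) + (54) + (58) = 78
Area = |Σ|/2 = 39.

39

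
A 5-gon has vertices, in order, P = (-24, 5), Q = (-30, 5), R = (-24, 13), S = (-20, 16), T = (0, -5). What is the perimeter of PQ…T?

|PQ| = √((-6)² + (0)²) = √36 = 6
|QR| = √((6)² + (8)²) = √100 = 10
|RS| = √((4)² + (3)²) = √25 = 5
|ST| = √((20)² + (-21)²) = √841 = 29
|TP| = √((-24)² + (10)²) = √676 = 26
Perimeter = 6 + 10 + 5 + 29 + 26 = 76.

76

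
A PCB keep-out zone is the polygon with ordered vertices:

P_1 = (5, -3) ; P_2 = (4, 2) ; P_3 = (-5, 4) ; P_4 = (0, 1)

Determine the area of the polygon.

19

Σ = (22) + (26) + (-5) + (-5) = 38
Area = |Σ|/2 = 19.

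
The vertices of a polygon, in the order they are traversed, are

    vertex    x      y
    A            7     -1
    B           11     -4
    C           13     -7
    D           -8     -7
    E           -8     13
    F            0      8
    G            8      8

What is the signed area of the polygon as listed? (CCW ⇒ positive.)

-270.5

Apply the surveyor's formula: 2A = Σ (x_i·y_{i+1} − x_{i+1}·y_i), indices taken mod 7.
Σ = (-17) + (-25) + (-147) + (-160) + (-64) + (-64) + (-64) = -541
Signed area = Σ/2 = -270.5 (negative ⇒ clockwise traversal).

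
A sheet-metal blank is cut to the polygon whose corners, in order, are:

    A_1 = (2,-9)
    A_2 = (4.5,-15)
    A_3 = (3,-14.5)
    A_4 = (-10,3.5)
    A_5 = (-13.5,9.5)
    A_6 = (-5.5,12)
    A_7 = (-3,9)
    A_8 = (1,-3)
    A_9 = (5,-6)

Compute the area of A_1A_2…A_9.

169.625

Apply the shoelace (surveyor's) formula: 2A = Σ (x_i·y_{i+1} − x_{i+1}·y_i), indices taken mod 9.
Cross-terms: 10.5, -20.25, -134.5, -47.75, -109.75, -13.5, 0, 9, -33  ⇒  Σ = -339.25
Area = |Σ|/2 = 169.625.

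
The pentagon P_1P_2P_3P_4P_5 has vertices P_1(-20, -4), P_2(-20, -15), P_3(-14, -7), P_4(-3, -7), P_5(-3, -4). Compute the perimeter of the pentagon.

52

|P_1P_2| = √((0)² + (-11)²) = √121 = 11
|P_2P_3| = √((6)² + (8)²) = √100 = 10
|P_3P_4| = √((11)² + (0)²) = √121 = 11
|P_4P_5| = √((0)² + (3)²) = √9 = 3
|P_5P_1| = √((-17)² + (0)²) = √289 = 17
Perimeter = 11 + 10 + 11 + 3 + 17 = 52.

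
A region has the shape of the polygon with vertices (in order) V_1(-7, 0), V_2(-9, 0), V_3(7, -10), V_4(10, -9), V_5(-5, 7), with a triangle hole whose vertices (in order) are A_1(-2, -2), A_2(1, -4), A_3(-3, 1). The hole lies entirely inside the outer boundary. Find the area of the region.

97

Outer boundary:
Cross-terms: 0, 90, 37, 25, 49  ⇒  Σ = 201
Area = |Σ|/2 = 100.5.
Hole:
Apply the surveyor's formula: 2A = Σ (x_i·y_{i+1} − x_{i+1}·y_i), indices taken mod 3.
Σ = (10) + (-11) + (8) = 7
Area = |Σ|/2 = 3.5.
Net area = 100.5 − 3.5 = 97.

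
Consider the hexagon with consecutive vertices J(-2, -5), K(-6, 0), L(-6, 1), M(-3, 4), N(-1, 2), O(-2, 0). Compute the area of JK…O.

Apply Gauss's area formula: 2A = Σ (x_i·y_{i+1} − x_{i+1}·y_i), indices taken mod 6.
J→K: (-2)(0) − (-6)(-5) = -30
K→L: (-6)(1) − (-6)(0) = -6
L→M: (-6)(4) − (-3)(1) = -21
M→N: (-3)(2) − (-1)(4) = -2
N→O: (-1)(0) − (-2)(2) = 4
O→J: (-2)(-5) − (-2)(0) = 10
Σ = -45
Area = |Σ|/2 = 22.5.

22.5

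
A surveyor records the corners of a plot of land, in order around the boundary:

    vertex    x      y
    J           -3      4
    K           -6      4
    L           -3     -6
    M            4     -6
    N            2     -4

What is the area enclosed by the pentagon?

47

Apply the shoelace (surveyor's) formula: 2A = Σ (x_i·y_{i+1} − x_{i+1}·y_i), indices taken mod 5.
Σ = (12) + (48) + (42) + (-4) + (-4) = 94
Area = |Σ|/2 = 47.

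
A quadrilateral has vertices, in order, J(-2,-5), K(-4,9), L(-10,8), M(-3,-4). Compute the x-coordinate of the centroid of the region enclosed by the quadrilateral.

-1451/273

Apply Gauss's area formula. First the cross-terms c_i = x_i·y_{i+1} − x_{i+1}·y_i:
  -38, 58, 64, 7  ⇒  2A = 91, A = 45.5.
Then Σ (x_i + x_{i+1})·c_i = -1451, so x̄ = -1451 / (6·45.5) = -1451/273.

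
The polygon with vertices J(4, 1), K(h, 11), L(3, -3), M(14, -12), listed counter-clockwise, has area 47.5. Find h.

-4

The doubled signed area Σ (x_i y_{i+1} − x_{i+1} y_i) is linear in h.
With h=0 it equals 79; the coefficient of h is -4 (from the two edges through K).
So -4·h + 79 = 2·47.5 = 95 ⇒ h = -4.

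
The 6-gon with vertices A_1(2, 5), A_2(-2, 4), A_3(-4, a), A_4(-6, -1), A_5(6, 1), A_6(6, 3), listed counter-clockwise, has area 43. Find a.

3

Write out the shoelace sum; only the two edges meeting at A_3 involve a:
2·Area = [((-2)·a − (-4)·4) + ((-4)·(-1) − (-6)·a)] + 54
       = 4·a + 74 = 86
⇒ a = 3.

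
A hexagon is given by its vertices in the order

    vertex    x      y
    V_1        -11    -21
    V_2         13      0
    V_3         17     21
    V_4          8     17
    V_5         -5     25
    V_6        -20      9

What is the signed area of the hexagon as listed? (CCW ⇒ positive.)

963

V_1→V_2: (-11)(0) − (13)(-21) = 273
V_2→V_3: (13)(21) − (17)(0) = 273
V_3→V_4: (17)(17) − (8)(21) = 121
V_4→V_5: (8)(25) − (-5)(17) = 285
V_5→V_6: (-5)(9) − (-20)(25) = 455
V_6→V_1: (-20)(-21) − (-11)(9) = 519
Σ = 1926
Signed area = Σ/2 = 963 (positive ⇒ counter-clockwise traversal).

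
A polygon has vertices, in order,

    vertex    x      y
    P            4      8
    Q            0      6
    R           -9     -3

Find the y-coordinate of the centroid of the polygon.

Apply Gauss's area formula. First the cross-terms c_i = x_i·y_{i+1} − x_{i+1}·y_i:
  24, 54, -60  ⇒  2A = 18, A = 9.
Then Σ (y_i + y_{i+1})·c_i = 198, so ȳ = 198 / (6·9) = 11/3.

11/3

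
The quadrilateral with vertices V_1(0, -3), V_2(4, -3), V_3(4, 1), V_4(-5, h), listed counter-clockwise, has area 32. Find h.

Write out the shoelace sum; only the two edges meeting at V_4 involve h:
2·Area = [(4·h − (-5)·1) + ((-5)·(-3) − 0·h)] + 28
       = 4·h + 48 = 64
⇒ h = 4.

4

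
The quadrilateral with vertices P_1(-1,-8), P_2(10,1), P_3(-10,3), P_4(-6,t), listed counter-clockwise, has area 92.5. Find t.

Write out the shoelace sum; only the two edges meeting at P_4 involve t:
2·Area = [((-10)·t − (-6)·3) + ((-6)·(-8) − (-1)·t)] + 119
       = -9·t + 185 = 185
⇒ t = 0.

0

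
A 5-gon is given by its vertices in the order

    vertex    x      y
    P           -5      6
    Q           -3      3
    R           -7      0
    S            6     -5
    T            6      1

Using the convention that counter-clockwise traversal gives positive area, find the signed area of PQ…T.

Σ = (3) + (21) + (35) + (36) + (41) = 136
Signed area = Σ/2 = 68 (positive ⇒ counter-clockwise traversal).

68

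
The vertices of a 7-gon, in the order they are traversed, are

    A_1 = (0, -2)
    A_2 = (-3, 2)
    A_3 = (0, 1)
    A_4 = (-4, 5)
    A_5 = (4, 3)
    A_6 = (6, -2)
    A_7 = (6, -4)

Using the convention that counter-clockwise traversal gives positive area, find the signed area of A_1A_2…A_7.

Σ = (-6) + (-3) + (4) + (-32) + (-26) + (-12) + (-12) = -87
Signed area = Σ/2 = -43.5 (negative ⇒ clockwise traversal).

-43.5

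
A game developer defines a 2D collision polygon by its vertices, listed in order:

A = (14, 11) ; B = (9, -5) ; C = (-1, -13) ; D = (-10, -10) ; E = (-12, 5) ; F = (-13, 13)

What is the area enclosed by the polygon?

Apply Gauss's area formula: 2A = Σ (x_i·y_{i+1} − x_{i+1}·y_i), indices taken mod 6.
Cross-terms: -169, -122, -120, -170, -91, -325  ⇒  Σ = -997
Area = |Σ|/2 = 498.5.

498.5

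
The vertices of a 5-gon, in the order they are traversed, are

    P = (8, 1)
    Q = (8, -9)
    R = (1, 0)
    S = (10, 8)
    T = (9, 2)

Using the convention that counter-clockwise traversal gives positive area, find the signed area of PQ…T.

-61

Apply the surveyor's formula: 2A = Σ (x_i·y_{i+1} − x_{i+1}·y_i), indices taken mod 5.
Σ = (-80) + (9) + (8) + (-52) + (-7) = -122
Signed area = Σ/2 = -61 (negative ⇒ clockwise traversal).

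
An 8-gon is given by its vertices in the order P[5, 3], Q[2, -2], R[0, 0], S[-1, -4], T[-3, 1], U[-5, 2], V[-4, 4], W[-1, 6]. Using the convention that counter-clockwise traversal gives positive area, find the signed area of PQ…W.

-47.5

Apply the shoelace (surveyor's) formula: 2A = Σ (x_i·y_{i+1} − x_{i+1}·y_i), indices taken mod 8.
Cross-terms: -16, 0, 0, -13, -1, -12, -20, -33  ⇒  Σ = -95
Signed area = Σ/2 = -47.5 (negative ⇒ clockwise traversal).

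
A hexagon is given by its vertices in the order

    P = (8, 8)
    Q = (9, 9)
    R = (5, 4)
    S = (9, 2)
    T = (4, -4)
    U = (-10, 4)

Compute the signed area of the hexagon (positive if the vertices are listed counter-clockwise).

Apply Gauss's area formula: 2A = Σ (x_i·y_{i+1} − x_{i+1}·y_i), indices taken mod 6.
Cross-terms: 0, -9, -26, -44, -24, -112  ⇒  Σ = -215
Signed area = Σ/2 = -107.5 (negative ⇒ clockwise traversal).

-107.5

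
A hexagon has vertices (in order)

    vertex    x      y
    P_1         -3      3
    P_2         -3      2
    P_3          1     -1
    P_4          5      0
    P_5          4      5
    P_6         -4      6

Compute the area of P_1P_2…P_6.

42

Apply the surveyor's formula: 2A = Σ (x_i·y_{i+1} − x_{i+1}·y_i), indices taken mod 6.
Σ = (3) + (1) + (5) + (25) + (44) + (6) = 84
Area = |Σ|/2 = 42.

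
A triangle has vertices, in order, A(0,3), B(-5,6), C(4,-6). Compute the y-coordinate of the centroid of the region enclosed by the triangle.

Apply the shoelace formula. First the cross-terms c_i = x_i·y_{i+1} − x_{i+1}·y_i:
  15, 6, 12  ⇒  2A = 33, A = 16.5.
Then Σ (y_i + y_{i+1})·c_i = 99, so ȳ = 99 / (6·16.5) = 1.

1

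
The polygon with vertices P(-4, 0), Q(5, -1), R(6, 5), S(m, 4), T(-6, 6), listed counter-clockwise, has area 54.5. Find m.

2

Write out the shoelace sum; only the two edges meeting at S involve m:
2·Area = [(6·4 − m·5) + (m·6 − (-6)·4)] + 59
       = 1·m + 107 = 109
⇒ m = 2.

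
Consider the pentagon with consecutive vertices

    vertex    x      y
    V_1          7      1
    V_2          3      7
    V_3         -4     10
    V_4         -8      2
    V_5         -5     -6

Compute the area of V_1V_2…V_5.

135.5

Apply Gauss's area formula: 2A = Σ (x_i·y_{i+1} − x_{i+1}·y_i), indices taken mod 5.
Cross-terms: 46, 58, 72, 58, 37  ⇒  Σ = 271
Area = |Σ|/2 = 135.5.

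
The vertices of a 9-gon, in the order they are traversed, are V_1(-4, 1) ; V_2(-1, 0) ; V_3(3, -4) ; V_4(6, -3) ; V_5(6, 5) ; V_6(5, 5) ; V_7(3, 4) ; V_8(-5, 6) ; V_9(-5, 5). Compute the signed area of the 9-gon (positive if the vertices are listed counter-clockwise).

Apply the surveyor's formula: 2A = Σ (x_i·y_{i+1} − x_{i+1}·y_i), indices taken mod 9.
Σ = (1) + (4) + (15) + (48) + (5) + (5) + (38) + (5) + (15) = 136
Signed area = Σ/2 = 68 (positive ⇒ counter-clockwise traversal).

68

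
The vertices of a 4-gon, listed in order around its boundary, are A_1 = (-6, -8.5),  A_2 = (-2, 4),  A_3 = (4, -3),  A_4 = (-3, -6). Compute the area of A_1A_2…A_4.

47.25

Cross-terms: -41, -10, -33, -10.5  ⇒  Σ = -94.5
Area = |Σ|/2 = 47.25.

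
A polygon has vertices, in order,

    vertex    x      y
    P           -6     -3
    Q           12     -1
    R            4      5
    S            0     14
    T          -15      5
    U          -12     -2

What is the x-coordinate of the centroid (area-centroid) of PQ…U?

-752/243

Apply Gauss's area formula. First the cross-terms c_i = x_i·y_{i+1} − x_{i+1}·y_i:
  42, 64, 56, 210, 90, 24  ⇒  2A = 486, A = 243.
Then Σ (x_i + x_{i+1})·c_i = -4512, so x̄ = -4512 / (6·243) = -752/243.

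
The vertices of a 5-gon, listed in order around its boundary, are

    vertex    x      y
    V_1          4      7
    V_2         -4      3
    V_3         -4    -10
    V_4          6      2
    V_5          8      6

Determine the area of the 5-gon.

Apply the surveyor's formula: 2A = Σ (x_i·y_{i+1} − x_{i+1}·y_i), indices taken mod 5.
Σ = (40) + (52) + (52) + (20) + (32) = 196
Area = |Σ|/2 = 98.

98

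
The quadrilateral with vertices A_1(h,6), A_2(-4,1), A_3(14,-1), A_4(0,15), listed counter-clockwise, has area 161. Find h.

-7

Write out the shoelace sum; only the two edges meeting at A_1 involve h:
2·Area = [(0·6 − h·15) + (h·1 − (-4)·6)] + 200
       = -14·h + 224 = 322
⇒ h = -7.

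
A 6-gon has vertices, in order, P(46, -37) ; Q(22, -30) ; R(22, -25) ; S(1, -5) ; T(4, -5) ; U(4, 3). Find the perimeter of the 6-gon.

|PQ| = √((-24)² + (7)²) = √625 = 25
|QR| = √((0)² + (5)²) = √25 = 5
|RS| = √((-21)² + (20)²) = √841 = 29
|ST| = √((3)² + (0)²) = √9 = 3
|TU| = √((0)² + (8)²) = √64 = 8
|UP| = √((42)² + (-40)²) = √3364 = 58
Perimeter = 25 + 5 + 29 + 3 + 8 + 58 = 128.

128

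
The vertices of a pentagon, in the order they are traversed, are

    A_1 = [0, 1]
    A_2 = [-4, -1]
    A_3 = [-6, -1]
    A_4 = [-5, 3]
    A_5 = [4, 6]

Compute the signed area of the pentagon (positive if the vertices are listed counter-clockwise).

-29.5

A_1→A_2: (0)(-1) − (-4)(1) = 4
A_2→A_3: (-4)(-1) − (-6)(-1) = -2
A_3→A_4: (-6)(3) − (-5)(-1) = -23
A_4→A_5: (-5)(6) − (4)(3) = -42
A_5→A_1: (4)(1) − (0)(6) = 4
Σ = -59
Signed area = Σ/2 = -29.5 (negative ⇒ clockwise traversal).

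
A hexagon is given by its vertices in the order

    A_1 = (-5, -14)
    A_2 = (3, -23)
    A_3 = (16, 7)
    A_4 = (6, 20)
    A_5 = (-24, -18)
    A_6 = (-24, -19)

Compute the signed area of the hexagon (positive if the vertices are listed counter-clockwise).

730.5

Cross-terms: 157, 389, 278, 372, 24, 241  ⇒  Σ = 1461
Signed area = Σ/2 = 730.5 (positive ⇒ counter-clockwise traversal).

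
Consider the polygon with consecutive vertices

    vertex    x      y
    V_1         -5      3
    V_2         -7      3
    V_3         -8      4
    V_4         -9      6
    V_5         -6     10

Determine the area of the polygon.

Σ = (6) + (-4) + (-12) + (-54) + (32) = -32
Area = |Σ|/2 = 16.

16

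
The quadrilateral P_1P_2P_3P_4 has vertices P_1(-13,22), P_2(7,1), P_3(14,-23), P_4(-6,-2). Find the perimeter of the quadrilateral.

108

|P_1P_2| = √((20)² + (-21)²) = √841 = 29
|P_2P_3| = √((7)² + (-24)²) = √625 = 25
|P_3P_4| = √((-20)² + (21)²) = √841 = 29
|P_4P_1| = √((-7)² + (24)²) = √625 = 25
Perimeter = 29 + 25 + 29 + 25 = 108.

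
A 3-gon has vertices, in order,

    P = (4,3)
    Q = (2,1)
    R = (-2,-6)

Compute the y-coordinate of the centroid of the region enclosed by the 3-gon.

-2/3

Apply the shoelace (surveyor's) formula. First the cross-terms c_i = x_i·y_{i+1} − x_{i+1}·y_i:
  -2, -10, 18  ⇒  2A = 6, A = 3.
Then Σ (y_i + y_{i+1})·c_i = -12, so ȳ = -12 / (6·3) = -2/3.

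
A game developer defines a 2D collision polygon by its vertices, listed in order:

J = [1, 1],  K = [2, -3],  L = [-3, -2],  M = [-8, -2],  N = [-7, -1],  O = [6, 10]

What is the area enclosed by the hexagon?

51

Apply the surveyor's formula: 2A = Σ (x_i·y_{i+1} − x_{i+1}·y_i), indices taken mod 6.
Σ = (-5) + (-13) + (-10) + (-6) + (-64) + (-4) = -102
Area = |Σ|/2 = 51.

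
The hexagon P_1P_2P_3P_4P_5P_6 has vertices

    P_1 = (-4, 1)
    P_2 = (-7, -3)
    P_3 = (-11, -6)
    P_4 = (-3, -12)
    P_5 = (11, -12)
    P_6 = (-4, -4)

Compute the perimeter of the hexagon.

56

|P_1P_2| = √((-3)² + (-4)²) = √25 = 5
|P_2P_3| = √((-4)² + (-3)²) = √25 = 5
|P_3P_4| = √((8)² + (-6)²) = √100 = 10
|P_4P_5| = √((14)² + (0)²) = √196 = 14
|P_5P_6| = √((-15)² + (8)²) = √289 = 17
|P_6P_1| = √((0)² + (5)²) = √25 = 5
Perimeter = 5 + 5 + 10 + 14 + 17 + 5 = 56.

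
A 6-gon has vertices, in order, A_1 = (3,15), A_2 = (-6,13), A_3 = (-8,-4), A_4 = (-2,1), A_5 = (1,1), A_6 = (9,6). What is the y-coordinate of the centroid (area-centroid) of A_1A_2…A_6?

Apply the shoelace formula. First the cross-terms c_i = x_i·y_{i+1} − x_{i+1}·y_i:
  129, 128, -16, -3, -3, 117  ⇒  2A = 352, A = 176.
Then Σ (y_i + y_{i+1})·c_i = 7242, so ȳ = 7242 / (6·176) = 1207/176.

1207/176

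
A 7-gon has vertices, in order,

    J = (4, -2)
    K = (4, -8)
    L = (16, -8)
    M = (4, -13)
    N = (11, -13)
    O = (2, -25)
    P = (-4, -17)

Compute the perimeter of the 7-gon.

80

|JK| = √((0)² + (-6)²) = √36 = 6
|KL| = √((12)² + (0)²) = √144 = 12
|LM| = √((-12)² + (-5)²) = √169 = 13
|MN| = √((7)² + (0)²) = √49 = 7
|NO| = √((-9)² + (-12)²) = √225 = 15
|OP| = √((-6)² + (8)²) = √100 = 10
|PJ| = √((8)² + (15)²) = √289 = 17
Perimeter = 6 + 12 + 13 + 7 + 15 + 10 + 17 = 80.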